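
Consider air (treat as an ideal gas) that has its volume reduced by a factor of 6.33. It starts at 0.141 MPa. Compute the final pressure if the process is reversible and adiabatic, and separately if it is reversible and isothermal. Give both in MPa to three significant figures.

adiabatic: 1.87 MPa; isothermal: 0.893 MPa

For a diatomic ideal gas γ = 7/5.
Isothermal: P₂ = P₁(V₁/V₂) = 0.141×6.33 = 0.8925 MPa.
Adiabatic: P₂ = P₁(V₁/V₂)^γ = 0.141×6.33^(7/5) = 1.867 MPa.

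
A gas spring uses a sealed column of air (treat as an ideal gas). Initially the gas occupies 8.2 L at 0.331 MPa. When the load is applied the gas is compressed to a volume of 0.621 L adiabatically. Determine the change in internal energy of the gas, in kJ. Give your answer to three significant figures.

ΔU ≈ 12.3 kJ

γ = 7/5 for a diatomic ideal gas.
P₂ = P₁(V₁/V₂)^γ = 0.331×(8.2/0.621)^(7/5) = 12.27 MPa.
For a reversible adiabat, W_by_gas = (P₁V₁ − P₂V₂)/(γ−1).
W_by = (331000×0.0082 − 1.227×10^7×0.000621) / (2/5) = -12260 J.
Q = 0 ⇒ ΔU = −W_by = 12260 J.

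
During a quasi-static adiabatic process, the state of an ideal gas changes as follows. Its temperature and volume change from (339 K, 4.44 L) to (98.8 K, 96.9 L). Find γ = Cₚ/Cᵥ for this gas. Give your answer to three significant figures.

TV^(γ−1) = const ⇒ γ − 1 = ln(T₂/T₁) / ln(V₁/V₂).
γ = 1 + ln(98.8/339) / ln(4.44/96.9) = 1.4.

γ ≈ 1.40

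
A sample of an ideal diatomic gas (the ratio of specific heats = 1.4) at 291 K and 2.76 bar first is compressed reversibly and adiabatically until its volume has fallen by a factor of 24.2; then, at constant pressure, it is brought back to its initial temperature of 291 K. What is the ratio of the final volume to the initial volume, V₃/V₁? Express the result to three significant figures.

Adiabatic step: V₂/V₁ = 0.04132; T₂ = T₁·24.2^(0.4) = 1041 K.
Isobaric step: V₃/V₂ = T₃/T₂ = 291/1041.
V₃/V₁ = (V₂/V₁)(V₃/V₂) = 0.04132 × (291/1041) = 0.01155.

V₃/V₁ ≈ 0.0116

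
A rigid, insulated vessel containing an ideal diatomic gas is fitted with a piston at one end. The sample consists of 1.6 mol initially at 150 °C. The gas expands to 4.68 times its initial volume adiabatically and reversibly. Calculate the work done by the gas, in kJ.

W ≈ 6.48 kJ

Adiabatic: T₁V₁^(γ−1) = T₂V₂^(γ−1) ⇒ T₂ = T₁ (V₁/V₂)^(γ−1).
γ = 7/5 for a diatomic ideal gas, so γ−1 = 2/5.
T₁ = 150 °C = 423.1 K.
T₂ = 423.1 × (1/4.68)^(2/5) = 228.2 K.
Q = 0, so ΔU = W_on_gas = nCᵥΔT with Cᵥ = R/(γ−1) = 20.79 J/(mol·K).
ΔU = 1.6 × 20.79 × (228.2 − 423.1) = -6482 J.
Work done by the gas = −ΔU = 6482 J.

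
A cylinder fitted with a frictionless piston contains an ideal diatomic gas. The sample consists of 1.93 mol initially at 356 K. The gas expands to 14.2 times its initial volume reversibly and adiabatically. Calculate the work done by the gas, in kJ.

For a reversible adiabat TV^(γ−1) is constant, so T₂ = T₁ (V₁/V₂)^(γ−1).
γ = 7/5 for a diatomic ideal gas, so γ−1 = 2/5.
T₂ = 356 × (1/14.2)^(2/5) = 123.2 K.
Q = 0, so ΔU = W_on_gas = nCᵥΔT with Cᵥ = R/(γ−1) = 20.79 J/(mol·K).
ΔU = 1.93 × 20.79 × (123.2 − 356) = -9340 J.
Work done by the gas = −ΔU = 9340 J.

W ≈ 9.34 kJ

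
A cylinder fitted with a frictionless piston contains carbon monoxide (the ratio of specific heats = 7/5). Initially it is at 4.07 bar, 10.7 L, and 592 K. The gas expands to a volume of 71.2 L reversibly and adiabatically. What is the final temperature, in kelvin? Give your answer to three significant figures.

Adiabatic: T₁V₁^(γ−1) = T₂V₂^(γ−1) ⇒ T₂ = T₁ (V₁/V₂)^(γ−1).
T₂ = 592 × (10.7/71.2)^(2/5) = 277.4 K.

T₂ ≈ 277 K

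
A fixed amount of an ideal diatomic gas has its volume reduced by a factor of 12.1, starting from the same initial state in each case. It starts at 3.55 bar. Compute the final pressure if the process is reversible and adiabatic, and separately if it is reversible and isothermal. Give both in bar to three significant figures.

adiabatic: 116 bar; isothermal: 43.0 bar

For a diatomic ideal gas γ = 7/5.
Isothermal: P₂ = P₁(V₁/V₂) = 3.55×12.1 = 42.95 bar.
Adiabatic: P₂ = P₁(V₁/V₂)^γ = 3.55×12.1^(7/5) = 116.4 bar.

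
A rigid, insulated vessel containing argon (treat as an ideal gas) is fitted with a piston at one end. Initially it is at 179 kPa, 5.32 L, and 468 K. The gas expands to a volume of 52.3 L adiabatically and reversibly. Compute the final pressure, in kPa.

P₂ ≈ 3.97 kPa

Since PV^γ is constant along a reversible adiabat, P₂ = P₁ (V₁/V₂)^γ.
γ = 5/3 for a monatomic ideal gas.
P₂ = 179 × (5.32/52.3)^(5/3) = 3.968 kPa.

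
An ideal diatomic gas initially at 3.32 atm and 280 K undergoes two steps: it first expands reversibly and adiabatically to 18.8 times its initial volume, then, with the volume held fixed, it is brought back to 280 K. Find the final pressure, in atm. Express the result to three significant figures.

For a diatomic ideal gas γ = 7/5.
Adiabatic step (PV^γ = const): P₂ = 3.32×(1/18.8)^(7/5) = 0.05462 atm; T₂ = 280×(1/18.8)^(2/5) = 86.6 K.
Isochoric: P₃ = P₂(T₃/T₂) = 0.05462 × (280/86.6) = 0.1766 atm.

P₃ ≈ 0.177 atm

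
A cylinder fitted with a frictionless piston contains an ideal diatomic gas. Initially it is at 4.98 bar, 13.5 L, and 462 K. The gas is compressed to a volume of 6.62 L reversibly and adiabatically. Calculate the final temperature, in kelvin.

T₂ ≈ 614 K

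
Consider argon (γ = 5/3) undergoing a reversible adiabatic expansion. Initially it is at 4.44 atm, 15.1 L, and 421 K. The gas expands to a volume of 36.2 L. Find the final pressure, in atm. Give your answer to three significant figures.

P₂ ≈ 1.03 atm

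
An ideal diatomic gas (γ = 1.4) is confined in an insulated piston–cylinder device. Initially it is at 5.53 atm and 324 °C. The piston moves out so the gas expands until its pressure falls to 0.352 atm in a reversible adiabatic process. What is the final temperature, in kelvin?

T₂ ≈ 272 K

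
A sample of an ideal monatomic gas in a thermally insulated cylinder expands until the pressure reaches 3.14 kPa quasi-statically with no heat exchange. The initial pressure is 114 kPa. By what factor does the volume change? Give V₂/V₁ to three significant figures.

From PV^γ = const, V₂/V₁ = (P₁/P₂)^(1/γ).
For a monatomic ideal gas γ = 5/3.
V₂/V₁ = (114/3.14)^(3/5) = 8.629.

V₂/V₁ ≈ 8.63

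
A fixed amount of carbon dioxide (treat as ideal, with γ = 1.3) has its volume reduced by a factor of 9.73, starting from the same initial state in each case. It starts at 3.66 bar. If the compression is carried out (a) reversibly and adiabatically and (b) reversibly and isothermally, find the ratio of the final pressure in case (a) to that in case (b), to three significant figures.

Isothermal: P_b = P₁(V₁/V₂) = 3.66×9.73.
Adiabatic: P_a = P₁(V₁/V₂)^γ = 3.66×9.73^(1.3).
P_a/P_b = (V₁/V₂)^(γ−1) = 9.73^(0.3) = 1.979.

P_adiabatic / P_isothermal ≈ 1.98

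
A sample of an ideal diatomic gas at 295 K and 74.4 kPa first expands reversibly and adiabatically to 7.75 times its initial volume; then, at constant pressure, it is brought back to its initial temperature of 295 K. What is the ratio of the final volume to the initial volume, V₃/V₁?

V₃/V₁ ≈ 17.6

For a diatomic ideal gas γ = 7/5.
Adiabatic step: V₂/V₁ = 7.75; T₂ = T₁·(1/7.75)^(2/5) = 130 K.
Isobaric step: V₃/V₂ = T₃/T₂ = 295/130.
V₃/V₁ = (V₂/V₁)(V₃/V₂) = 7.75 × (295/130) = 17.58.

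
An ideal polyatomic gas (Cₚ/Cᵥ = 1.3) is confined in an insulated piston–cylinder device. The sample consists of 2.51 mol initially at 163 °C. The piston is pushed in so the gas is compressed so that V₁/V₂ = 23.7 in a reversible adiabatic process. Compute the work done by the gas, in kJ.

W ≈ -48.1 kJ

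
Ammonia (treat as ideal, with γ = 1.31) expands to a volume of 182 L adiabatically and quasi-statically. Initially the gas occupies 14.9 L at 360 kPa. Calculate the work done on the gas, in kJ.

P₂ = P₁(V₁/V₂)^γ = 360×(14.9/182)^(1.31) = 13.57 kPa.
For a reversible adiabat, W_by_gas = (P₁V₁ − P₂V₂)/(γ−1).
W_by = (360000×0.0149 − 13570×0.182) / (0.31) = 9338 J.
W_on_gas = −W_by = -9338 J.

W ≈ -9.34 kJ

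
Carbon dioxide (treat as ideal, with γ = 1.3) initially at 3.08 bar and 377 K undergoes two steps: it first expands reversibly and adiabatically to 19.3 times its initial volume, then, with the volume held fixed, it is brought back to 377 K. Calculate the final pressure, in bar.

P₃ ≈ 0.160 bar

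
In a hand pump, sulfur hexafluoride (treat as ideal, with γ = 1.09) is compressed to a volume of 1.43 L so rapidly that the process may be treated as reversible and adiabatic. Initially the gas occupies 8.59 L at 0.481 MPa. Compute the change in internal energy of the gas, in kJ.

P₂ = P₁(V₁/V₂)^γ = 0.481×(8.59/1.43)^(1.09) = 3.395 MPa.
For a reversible adiabat, W_by_gas = (P₁V₁ − P₂V₂)/(γ−1).
W_by = (481000×0.00859 − 3.395×10^6×0.00143) / (0.09) = -8039 J.
Q = 0 ⇒ ΔU = −W_by = 8039 J.

ΔU ≈ 8.04 kJ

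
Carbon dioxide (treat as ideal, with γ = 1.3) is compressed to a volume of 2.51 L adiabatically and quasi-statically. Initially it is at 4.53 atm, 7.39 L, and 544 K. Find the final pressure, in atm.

Since PV^γ is constant along a reversible adiabat, P₂ = P₁ (V₁/V₂)^γ.
P₂ = 4.53 × (7.39/2.51)^(1.3) = 18.44 atm.

P₂ ≈ 18.4 atm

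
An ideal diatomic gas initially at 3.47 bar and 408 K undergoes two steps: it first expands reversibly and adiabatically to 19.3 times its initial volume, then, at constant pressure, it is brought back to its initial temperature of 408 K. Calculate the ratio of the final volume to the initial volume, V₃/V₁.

For a diatomic ideal gas γ = 7/5.
Adiabatic step: V₂/V₁ = 19.3; T₂ = T₁·(1/19.3)^(2/5) = 124.9 K.
Isobaric step: V₃/V₂ = T₃/T₂ = 408/124.9.
V₃/V₁ = (V₂/V₁)(V₃/V₂) = 19.3 × (408/124.9) = 63.06.

V₃/V₁ ≈ 63.1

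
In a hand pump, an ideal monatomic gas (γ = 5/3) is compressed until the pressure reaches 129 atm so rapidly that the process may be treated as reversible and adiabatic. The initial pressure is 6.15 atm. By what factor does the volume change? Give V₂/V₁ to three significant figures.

V₂/V₁ ≈ 0.161

From PV^γ = const, V₂/V₁ = (P₁/P₂)^(1/γ).
V₂/V₁ = (6.15/129)^(3/5) = 0.1611.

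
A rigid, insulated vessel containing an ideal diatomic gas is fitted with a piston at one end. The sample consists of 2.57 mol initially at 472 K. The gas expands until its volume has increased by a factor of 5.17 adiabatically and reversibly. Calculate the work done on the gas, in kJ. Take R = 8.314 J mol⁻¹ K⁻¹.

Adiabatic: T₁V₁^(γ−1) = T₂V₂^(γ−1) ⇒ T₂ = T₁ (V₁/V₂)^(γ−1).
γ = 7/5 for a diatomic ideal gas, so γ−1 = 2/5.
T₂ = 472 × (1/5.17)^(2/5) = 244.7 K.
Q = 0, so ΔU = W_on_gas = nCᵥΔT with Cᵥ = R/(γ−1) = 20.79 J/(mol·K).
ΔU = 2.57 × 20.79 × (244.7 − 472) = -12140 J.

W ≈ -12.1 kJ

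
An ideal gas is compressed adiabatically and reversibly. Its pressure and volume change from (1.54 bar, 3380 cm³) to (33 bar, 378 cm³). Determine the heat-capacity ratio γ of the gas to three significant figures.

γ ≈ 1.40

PV^γ = const ⇒ γ = ln(P₂/P₁) / ln(V₁/V₂).
γ = ln(33/1.54) / ln(3380/378) = 1.399.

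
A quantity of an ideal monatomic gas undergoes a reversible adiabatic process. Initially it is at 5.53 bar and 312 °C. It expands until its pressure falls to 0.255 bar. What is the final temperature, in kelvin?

T₂ ≈ 171 K

Adiabatic: T₂/T₁ = (P₂/P₁)^((γ−1)/γ).
For a monatomic ideal gas γ = 5/3, so (γ−1)/γ = 2/5.
T₁ = 312 °C = 585.1 K.
T₂ = 585.1 × (0.255/5.53)^(2/5) = 170.9 K.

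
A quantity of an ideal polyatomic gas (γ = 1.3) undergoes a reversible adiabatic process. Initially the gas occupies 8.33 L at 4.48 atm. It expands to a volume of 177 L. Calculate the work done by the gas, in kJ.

P₂ = P₁(V₁/V₂)^γ = 4.48×(8.33/177)^(1.3) = 0.08429 atm.
For a reversible adiabat, W_by_gas = (P₁V₁ − P₂V₂)/(γ−1).
W_by = (453900×0.00833 − 8540×0.177) / (0.3) = 7566 J.

W ≈ 7.57 kJ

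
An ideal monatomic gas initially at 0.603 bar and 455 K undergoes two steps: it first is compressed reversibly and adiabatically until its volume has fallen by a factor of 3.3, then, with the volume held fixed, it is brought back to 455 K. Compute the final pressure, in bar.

P₃ ≈ 1.99 bar

For a monatomic ideal gas γ = 5/3.
Adiabatic step (PV^γ = const): P₂ = 0.603×3.3^(5/3) = 4.411 bar; T₂ = 455×3.3^(2/3) = 1009 K.
Isochoric: P₃ = P₂(T₃/T₂) = 4.411 × (455/1009) = 1.99 bar.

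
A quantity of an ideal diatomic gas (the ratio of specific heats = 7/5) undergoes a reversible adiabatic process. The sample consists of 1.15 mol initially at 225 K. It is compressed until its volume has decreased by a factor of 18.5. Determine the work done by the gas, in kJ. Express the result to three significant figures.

W ≈ -11.9 kJ

For a reversible adiabat TV^(γ−1) is constant, so T₂ = T₁ (V₁/V₂)^(γ−1).
T₂ = 225 × 18.5^(2/5) = 722.9 K.
Q = 0, so ΔU = W_on_gas = nCᵥΔT with Cᵥ = R/(γ−1) = 20.79 J/(mol·K).
ΔU = 1.15 × 20.79 × (722.9 − 225) = 11900 J.
Work done by the gas = −ΔU = -11900 J.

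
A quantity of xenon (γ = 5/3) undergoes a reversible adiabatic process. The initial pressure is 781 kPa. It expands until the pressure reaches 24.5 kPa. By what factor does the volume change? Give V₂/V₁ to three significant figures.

V₂/V₁ ≈ 7.98

From PV^γ = const, V₂/V₁ = (P₁/P₂)^(1/γ).
V₂/V₁ = (781/24.5)^(3/5) = 7.982.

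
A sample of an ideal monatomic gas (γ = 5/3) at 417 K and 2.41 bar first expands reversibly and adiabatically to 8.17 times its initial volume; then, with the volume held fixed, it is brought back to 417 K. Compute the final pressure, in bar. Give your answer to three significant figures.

P₃ ≈ 0.295 bar

Adiabatic step (PV^γ = const): P₂ = 2.41×(1/8.17)^(5/3) = 0.07272 bar; T₂ = 417×(1/8.17)^(2/3) = 102.8 K.
Isochoric: P₃ = P₂(T₃/T₂) = 0.07272 × (417/102.8) = 0.295 bar.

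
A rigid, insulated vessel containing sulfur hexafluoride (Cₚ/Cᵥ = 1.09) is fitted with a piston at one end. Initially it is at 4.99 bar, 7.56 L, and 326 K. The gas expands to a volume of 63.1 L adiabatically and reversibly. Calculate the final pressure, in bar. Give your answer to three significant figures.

P₂ ≈ 0.494 bar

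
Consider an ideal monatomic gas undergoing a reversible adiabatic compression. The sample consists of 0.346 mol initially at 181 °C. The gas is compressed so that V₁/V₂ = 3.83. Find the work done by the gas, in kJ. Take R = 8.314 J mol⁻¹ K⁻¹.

Adiabatic: T₁V₁^(γ−1) = T₂V₂^(γ−1) ⇒ T₂ = T₁ (V₁/V₂)^(γ−1).
γ = 5/3 for a monatomic ideal gas, so γ−1 = 2/3.
T₁ = 181 °C = 454.1 K.
T₂ = 454.1 × 3.83^(2/3) = 1112 K.
Q = 0, so ΔU = W_on_gas = nCᵥΔT with Cᵥ = R/(γ−1) = 12.47 J/(mol·K).
ΔU = 0.346 × 12.47 × (1112 − 454.1) = 2837 J.
Work done by the gas = −ΔU = -2837 J.

W ≈ -2.84 kJ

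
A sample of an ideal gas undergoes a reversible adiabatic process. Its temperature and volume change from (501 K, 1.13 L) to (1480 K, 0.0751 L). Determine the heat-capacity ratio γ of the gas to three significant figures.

γ ≈ 1.40

TV^(γ−1) = const ⇒ γ − 1 = ln(T₂/T₁) / ln(V₁/V₂).
γ = 1 + ln(1480/501) / ln(1.13/0.0751) = 1.4.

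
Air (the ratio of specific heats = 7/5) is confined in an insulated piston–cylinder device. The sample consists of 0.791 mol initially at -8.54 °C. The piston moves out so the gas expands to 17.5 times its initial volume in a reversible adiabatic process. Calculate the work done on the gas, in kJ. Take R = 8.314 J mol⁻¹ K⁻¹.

W ≈ -2.97 kJ

Adiabatic: T₁V₁^(γ−1) = T₂V₂^(γ−1) ⇒ T₂ = T₁ (V₁/V₂)^(γ−1).
T₁ = -8.54 °C = 264.6 K.
T₂ = 264.6 × (1/17.5)^(2/5) = 84.22 K.
Q = 0, so ΔU = W_on_gas = nCᵥΔT with Cᵥ = R/(γ−1) = 20.79 J/(mol·K).
ΔU = 0.791 × 20.79 × (84.22 − 264.6) = -2966 J.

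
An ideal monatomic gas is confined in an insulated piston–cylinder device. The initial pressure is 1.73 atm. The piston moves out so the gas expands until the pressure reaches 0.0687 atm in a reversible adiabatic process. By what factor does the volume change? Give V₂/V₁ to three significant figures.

From PV^γ = const, V₂/V₁ = (P₁/P₂)^(1/γ).
For a monatomic ideal gas γ = 5/3.
V₂/V₁ = (1.73/0.0687)^(3/5) = 6.929.

V₂/V₁ ≈ 6.93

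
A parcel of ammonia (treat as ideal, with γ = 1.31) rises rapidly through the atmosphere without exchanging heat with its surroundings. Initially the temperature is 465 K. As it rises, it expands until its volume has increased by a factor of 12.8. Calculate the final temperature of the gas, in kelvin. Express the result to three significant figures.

T₂ ≈ 211 K

For a reversible adiabat TV^(γ−1) is constant, so T₂ = T₁ (V₁/V₂)^(γ−1).
T₂ = 465 × (1/12.8)^(0.31) = 211 K.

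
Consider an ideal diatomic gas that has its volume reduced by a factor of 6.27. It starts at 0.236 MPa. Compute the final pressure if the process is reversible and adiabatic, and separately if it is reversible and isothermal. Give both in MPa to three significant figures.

adiabatic: 3.08 MPa; isothermal: 1.48 MPa

For a diatomic ideal gas γ = 7/5.
Isothermal: P₂ = P₁(V₁/V₂) = 0.236×6.27 = 1.48 MPa.
Adiabatic: P₂ = P₁(V₁/V₂)^γ = 0.236×6.27^(7/5) = 3.084 MPa.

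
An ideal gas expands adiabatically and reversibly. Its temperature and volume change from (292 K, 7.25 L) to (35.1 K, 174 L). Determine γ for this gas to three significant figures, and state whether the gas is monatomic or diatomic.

γ ≈ 1.67; monatomic

TV^(γ−1) = const ⇒ γ − 1 = ln(T₂/T₁) / ln(V₁/V₂).
γ = 1 + ln(35.1/292) / ln(7.25/174) = 1.667.
γ ≈ 1.67 is close to 5/3, so the gas is monatomic.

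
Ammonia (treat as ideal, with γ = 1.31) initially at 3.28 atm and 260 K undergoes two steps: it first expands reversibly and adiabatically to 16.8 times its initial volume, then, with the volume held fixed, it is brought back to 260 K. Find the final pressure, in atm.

P₃ ≈ 0.195 atm

Adiabatic step (PV^γ = const): P₂ = 3.28×(1/16.8)^(1.31) = 0.08142 atm; T₂ = 260×(1/16.8)^(0.31) = 108.4 K.
Isochoric: P₃ = P₂(T₃/T₂) = 0.08142 × (260/108.4) = 0.1952 atm.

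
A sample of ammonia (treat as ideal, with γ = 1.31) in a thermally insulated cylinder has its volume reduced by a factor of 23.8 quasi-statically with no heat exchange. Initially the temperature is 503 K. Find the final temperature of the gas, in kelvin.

For a reversible adiabat TV^(γ−1) is constant, so T₂ = T₁ (V₁/V₂)^(γ−1).
T₂ = 503 × 23.8^(0.31) = 1344 K.

T₂ ≈ 1340 K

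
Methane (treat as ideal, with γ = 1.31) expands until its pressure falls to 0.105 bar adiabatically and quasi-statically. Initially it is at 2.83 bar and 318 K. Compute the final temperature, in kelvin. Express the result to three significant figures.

Adiabatic: T₂/T₁ = (P₂/P₁)^((γ−1)/γ).
T₂ = 318 × (0.105/2.83)^(0.237) = 145.8 K.

T₂ ≈ 146 K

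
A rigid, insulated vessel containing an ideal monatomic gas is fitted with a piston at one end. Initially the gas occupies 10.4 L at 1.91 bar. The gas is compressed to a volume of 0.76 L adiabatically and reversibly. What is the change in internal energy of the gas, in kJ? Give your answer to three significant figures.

γ = 5/3 for a monatomic ideal gas.
P₂ = P₁(V₁/V₂)^γ = 1.91×(10.4/0.76)^(5/3) = 149.5 bar.
For a reversible adiabat, W_by_gas = (P₁V₁ − P₂V₂)/(γ−1).
W_by = (191000×0.0104 − 1.495×10^7×0.00076) / (2/3) = -14070 J.
Q = 0 ⇒ ΔU = −W_by = 14070 J.

ΔU ≈ 14.1 kJ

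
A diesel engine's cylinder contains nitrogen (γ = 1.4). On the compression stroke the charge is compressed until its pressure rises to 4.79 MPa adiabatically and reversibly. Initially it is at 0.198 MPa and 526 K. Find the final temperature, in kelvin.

T₂ ≈ 1310 K

Adiabatic: T₂/T₁ = (P₂/P₁)^((γ−1)/γ).
T₂ = 526 × (4.79/0.198)^(0.286) = 1307 K.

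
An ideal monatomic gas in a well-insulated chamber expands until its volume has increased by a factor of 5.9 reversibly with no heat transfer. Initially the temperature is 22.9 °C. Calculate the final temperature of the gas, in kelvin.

T₂ ≈ 90.7 K

For a reversible adiabat TV^(γ−1) is constant, so T₂ = T₁ (V₁/V₂)^(γ−1).
For a monatomic ideal gas γ = 5/3, so γ−1 = 2/3.
T₁ = 22.9 °C = 296 K.
T₂ = 296 × (1/5.9)^(2/3) = 90.67 K.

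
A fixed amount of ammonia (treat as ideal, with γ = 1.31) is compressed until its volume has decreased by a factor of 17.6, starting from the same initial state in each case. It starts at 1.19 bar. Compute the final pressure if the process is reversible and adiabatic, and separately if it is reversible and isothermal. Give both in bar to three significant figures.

adiabatic: 51.0 bar; isothermal: 20.9 bar

Isothermal: P₂ = P₁(V₁/V₂) = 1.19×17.6 = 20.94 bar.
Adiabatic: P₂ = P₁(V₁/V₂)^γ = 1.19×17.6^(1.31) = 50.95 bar.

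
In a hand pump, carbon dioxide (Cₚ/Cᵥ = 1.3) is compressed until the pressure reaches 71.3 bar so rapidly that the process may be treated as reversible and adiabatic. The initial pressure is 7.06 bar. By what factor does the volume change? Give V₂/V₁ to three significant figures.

V₂/V₁ ≈ 0.169

From PV^γ = const, V₂/V₁ = (P₁/P₂)^(1/γ).
V₂/V₁ = (7.06/71.3)^(0.769) = 0.1688.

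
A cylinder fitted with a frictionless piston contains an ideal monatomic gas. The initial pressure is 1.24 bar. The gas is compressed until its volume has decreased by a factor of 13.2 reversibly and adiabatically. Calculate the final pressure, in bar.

P₂ ≈ 91.4 bar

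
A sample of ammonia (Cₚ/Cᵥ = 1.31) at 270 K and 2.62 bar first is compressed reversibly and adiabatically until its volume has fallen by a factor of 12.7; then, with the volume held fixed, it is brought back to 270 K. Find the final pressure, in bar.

P₃ ≈ 33.3 bar

Adiabatic step (PV^γ = const): P₂ = 2.62×12.7^(1.31) = 73.16 bar; T₂ = 270×12.7^(0.31) = 593.7 K.
Isochoric: P₃ = P₂(T₃/T₂) = 73.16 × (270/593.7) = 33.27 bar.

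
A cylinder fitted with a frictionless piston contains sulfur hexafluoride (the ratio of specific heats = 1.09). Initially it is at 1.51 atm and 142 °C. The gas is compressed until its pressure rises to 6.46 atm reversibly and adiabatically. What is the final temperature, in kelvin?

Adiabatic: T₂/T₁ = (P₂/P₁)^((γ−1)/γ).
T₁ = 142 °C = 415.1 K.
T₂ = 415.1 × (6.46/1.51)^(0.0826) = 468.1 K.

T₂ ≈ 468 K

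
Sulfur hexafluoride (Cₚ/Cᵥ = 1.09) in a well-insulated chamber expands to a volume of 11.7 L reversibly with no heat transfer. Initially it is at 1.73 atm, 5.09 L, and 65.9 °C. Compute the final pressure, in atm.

Since PV^γ is constant along a reversible adiabat, P₂ = P₁ (V₁/V₂)^γ.
P₂ = 1.73 × (5.09/11.7)^(1.09) = 0.6983 atm.

P₂ ≈ 0.698 atm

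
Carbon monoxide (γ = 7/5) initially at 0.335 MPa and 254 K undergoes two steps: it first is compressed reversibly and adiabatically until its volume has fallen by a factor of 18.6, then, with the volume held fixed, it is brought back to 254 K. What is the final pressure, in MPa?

Adiabatic step (PV^γ = const): P₂ = 0.335×18.6^(7/5) = 20.06 MPa; T₂ = 254×18.6^(2/5) = 817.8 K.
Isochoric: P₃ = P₂(T₃/T₂) = 20.06 × (254/817.8) = 6.231 MPa.

P₃ ≈ 6.23 MPa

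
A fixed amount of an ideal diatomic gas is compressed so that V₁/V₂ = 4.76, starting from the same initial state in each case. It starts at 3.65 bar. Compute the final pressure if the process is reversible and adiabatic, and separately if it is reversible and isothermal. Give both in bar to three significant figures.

adiabatic: 32.4 bar; isothermal: 17.4 bar

For a diatomic ideal gas γ = 7/5.
Isothermal: P₂ = P₁(V₁/V₂) = 3.65×4.76 = 17.37 bar.
Adiabatic: P₂ = P₁(V₁/V₂)^γ = 3.65×4.76^(7/5) = 32.43 bar.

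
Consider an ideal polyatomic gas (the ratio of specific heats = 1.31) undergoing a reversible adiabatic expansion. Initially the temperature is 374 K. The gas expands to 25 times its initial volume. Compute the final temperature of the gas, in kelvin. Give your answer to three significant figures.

For a reversible adiabat TV^(γ−1) is constant, so T₂ = T₁ (V₁/V₂)^(γ−1).
T₂ = 374 × (1/25)^(0.31) = 137.9 K.

T₂ ≈ 138 K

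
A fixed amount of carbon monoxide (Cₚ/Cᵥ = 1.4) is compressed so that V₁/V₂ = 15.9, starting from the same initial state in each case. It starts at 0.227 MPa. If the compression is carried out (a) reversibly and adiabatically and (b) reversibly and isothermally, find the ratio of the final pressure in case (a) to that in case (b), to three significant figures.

Isothermal: P_b = P₁(V₁/V₂) = 0.227×15.9.
Adiabatic: P_a = P₁(V₁/V₂)^γ = 0.227×15.9^(1.4).
P_a/P_b = (V₁/V₂)^(γ−1) = 15.9^(0.4) = 3.024.

P_adiabatic / P_isothermal ≈ 3.02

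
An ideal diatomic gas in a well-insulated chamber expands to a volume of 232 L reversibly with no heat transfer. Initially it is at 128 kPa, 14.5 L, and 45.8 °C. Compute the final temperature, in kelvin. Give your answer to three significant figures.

T₂ ≈ 105 K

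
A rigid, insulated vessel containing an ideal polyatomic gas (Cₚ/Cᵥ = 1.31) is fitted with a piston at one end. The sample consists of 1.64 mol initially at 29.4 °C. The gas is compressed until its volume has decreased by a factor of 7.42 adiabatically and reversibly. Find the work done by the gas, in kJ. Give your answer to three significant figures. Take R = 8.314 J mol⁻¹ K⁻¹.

Adiabatic: T₁V₁^(γ−1) = T₂V₂^(γ−1) ⇒ T₂ = T₁ (V₁/V₂)^(γ−1).
T₁ = 29.4 °C = 302.5 K.
T₂ = 302.5 × 7.42^(0.31) = 563.1 K.
Q = 0, so ΔU = W_on_gas = nCᵥΔT with Cᵥ = R/(γ−1) = 26.82 J/(mol·K).
ΔU = 1.64 × 26.82 × (563.1 − 302.5) = 11460 J.
Work done by the gas = −ΔU = -11460 J.

W ≈ -11.5 kJ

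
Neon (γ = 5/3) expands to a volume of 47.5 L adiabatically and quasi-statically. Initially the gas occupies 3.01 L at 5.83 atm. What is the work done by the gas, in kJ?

W ≈ 2.24 kJ

P₂ = P₁(V₁/V₂)^γ = 5.83×(3.01/47.5)^(5/3) = 0.05872 atm.
For a reversible adiabat, W_by_gas = (P₁V₁ − P₂V₂)/(γ−1).
W_by = (590700×0.00301 − 5950×0.0475) / (2/3) = 2243 J.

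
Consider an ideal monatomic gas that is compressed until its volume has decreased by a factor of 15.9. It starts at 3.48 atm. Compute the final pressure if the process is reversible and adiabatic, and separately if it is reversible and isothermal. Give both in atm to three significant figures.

adiabatic: 350 atm; isothermal: 55.3 atm

For a monatomic ideal gas γ = 5/3.
Isothermal: P₂ = P₁(V₁/V₂) = 3.48×15.9 = 55.33 atm.
Adiabatic: P₂ = P₁(V₁/V₂)^γ = 3.48×15.9^(5/3) = 349.9 atm.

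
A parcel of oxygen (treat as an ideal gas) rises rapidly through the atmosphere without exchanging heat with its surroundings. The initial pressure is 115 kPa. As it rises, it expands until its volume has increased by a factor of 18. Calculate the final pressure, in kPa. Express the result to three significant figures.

P₂ ≈ 2.01 kPa

Adiabatic: P₁V₁^γ = P₂V₂^γ ⇒ P₂ = P₁ (V₁/V₂)^γ.
For a diatomic ideal gas γ = 7/5.
P₂ = 115 × (1/18)^(7/5) = 2.011 kPa.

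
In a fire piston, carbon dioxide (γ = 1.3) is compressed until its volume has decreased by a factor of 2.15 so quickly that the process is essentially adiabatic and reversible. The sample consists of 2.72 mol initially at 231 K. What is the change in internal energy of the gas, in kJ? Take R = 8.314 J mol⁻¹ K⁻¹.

ΔU ≈ 4.50 kJ

For a reversible adiabat TV^(γ−1) is constant, so T₂ = T₁ (V₁/V₂)^(γ−1).
T₂ = 231 × 2.15^(0.3) = 290.6 K.
Q = 0, so ΔU = W_on_gas = nCᵥΔT with Cᵥ = R/(γ−1) = 27.71 J/(mol·K).
ΔU = 2.72 × 27.71 × (290.6 − 231) = 4495 J.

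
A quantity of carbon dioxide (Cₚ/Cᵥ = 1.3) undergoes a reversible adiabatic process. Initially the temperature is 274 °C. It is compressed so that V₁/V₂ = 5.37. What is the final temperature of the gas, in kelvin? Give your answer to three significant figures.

T₂ ≈ 906 K

For a reversible adiabat TV^(γ−1) is constant, so T₂ = T₁ (V₁/V₂)^(γ−1).
T₁ = 274 °C = 547.1 K.
T₂ = 547.1 × 5.37^(0.3) = 905.9 K.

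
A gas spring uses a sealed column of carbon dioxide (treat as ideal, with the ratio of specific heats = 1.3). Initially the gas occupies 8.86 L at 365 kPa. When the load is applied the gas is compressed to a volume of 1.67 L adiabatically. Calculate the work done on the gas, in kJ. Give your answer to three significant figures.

W ≈ 7.00 kJ

P₂ = P₁(V₁/V₂)^γ = 365×(8.86/1.67)^(1.3) = 3195 kPa.
For a reversible adiabat, W_by_gas = (P₁V₁ − P₂V₂)/(γ−1).
W_by = (365000×0.00886 − 3.195×10^6×0.00167) / (0.3) = -7004 J.
W_on_gas = −W_by = 7004 J.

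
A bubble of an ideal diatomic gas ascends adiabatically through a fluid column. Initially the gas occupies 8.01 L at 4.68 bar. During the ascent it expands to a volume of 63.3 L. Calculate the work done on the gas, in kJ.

γ = 7/5 for a diatomic ideal gas.
P₂ = P₁(V₁/V₂)^γ = 4.68×(8.01/63.3)^(7/5) = 0.259 bar.
For a reversible adiabat, W_by_gas = (P₁V₁ − P₂V₂)/(γ−1).
W_by = (468000×0.00801 − 25900×0.0633) / (2/5) = 5272 J.
W_on_gas = −W_by = -5272 J.

W ≈ -5.27 kJ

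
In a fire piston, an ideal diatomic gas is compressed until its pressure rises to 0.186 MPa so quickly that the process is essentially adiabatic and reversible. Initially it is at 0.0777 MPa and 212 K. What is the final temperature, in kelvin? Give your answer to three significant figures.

Adiabatic: T₂/T₁ = (P₂/P₁)^((γ−1)/γ).
For a diatomic ideal gas γ = 7/5, so (γ−1)/γ = 2/7.
T₂ = 212 × (0.186/0.0777)^(2/7) = 272 K.

T₂ ≈ 272 K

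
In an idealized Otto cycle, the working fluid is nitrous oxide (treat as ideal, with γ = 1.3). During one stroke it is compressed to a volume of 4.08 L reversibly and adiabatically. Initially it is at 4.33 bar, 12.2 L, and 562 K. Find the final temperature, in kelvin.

T₂ ≈ 781 K

For a reversible adiabat TV^(γ−1) is constant, so T₂ = T₁ (V₁/V₂)^(γ−1).
T₂ = 562 × (12.2/4.08)^(0.3) = 780.6 K.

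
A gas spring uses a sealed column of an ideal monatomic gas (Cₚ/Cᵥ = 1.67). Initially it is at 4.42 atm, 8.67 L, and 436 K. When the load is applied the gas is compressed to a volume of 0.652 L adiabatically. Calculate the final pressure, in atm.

P₂ ≈ 333 atm

Since PV^γ is constant along a reversible adiabat, P₂ = P₁ (V₁/V₂)^γ.
P₂ = 4.42 × (8.67/0.652)^(1.67) = 332.8 atm.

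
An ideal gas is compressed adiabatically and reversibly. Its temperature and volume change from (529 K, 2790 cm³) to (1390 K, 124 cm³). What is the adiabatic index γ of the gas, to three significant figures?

γ ≈ 1.31

TV^(γ−1) = const ⇒ γ − 1 = ln(T₂/T₁) / ln(V₁/V₂).
γ = 1 + ln(1390/529) / ln(2790/124) = 1.31.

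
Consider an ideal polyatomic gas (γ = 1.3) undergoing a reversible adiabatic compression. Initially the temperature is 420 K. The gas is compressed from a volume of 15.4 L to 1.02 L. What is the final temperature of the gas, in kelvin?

T₂ ≈ 948 K

For a reversible adiabat TV^(γ−1) is constant, so T₂ = T₁ (V₁/V₂)^(γ−1).
T₂ = 420 × (15.4/1.02)^(0.3) = 948.3 K.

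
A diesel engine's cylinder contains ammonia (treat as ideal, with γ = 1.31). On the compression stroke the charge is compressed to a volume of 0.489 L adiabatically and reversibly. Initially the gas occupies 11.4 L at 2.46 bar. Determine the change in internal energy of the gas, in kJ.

ΔU ≈ 15.0 kJ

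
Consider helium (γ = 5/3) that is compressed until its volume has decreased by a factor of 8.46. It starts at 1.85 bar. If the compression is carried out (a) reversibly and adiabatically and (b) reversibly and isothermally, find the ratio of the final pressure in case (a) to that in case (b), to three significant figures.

Isothermal: P_b = P₁(V₁/V₂) = 1.85×8.46.
Adiabatic: P_a = P₁(V₁/V₂)^γ = 1.85×8.46^(5/3).
P_a/P_b = (V₁/V₂)^(γ−1) = 8.46^(2/3) = 4.152.

P_adiabatic / P_isothermal ≈ 4.15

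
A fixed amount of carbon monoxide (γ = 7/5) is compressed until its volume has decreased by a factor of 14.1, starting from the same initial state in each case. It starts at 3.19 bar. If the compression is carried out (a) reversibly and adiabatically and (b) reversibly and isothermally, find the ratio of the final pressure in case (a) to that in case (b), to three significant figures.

Isothermal: P_b = P₁(V₁/V₂) = 3.19×14.1.
Adiabatic: P_a = P₁(V₁/V₂)^γ = 3.19×14.1^(7/5).
P_a/P_b = (V₁/V₂)^(γ−1) = 14.1^(2/5) = 2.882.

P_adiabatic / P_isothermal ≈ 2.88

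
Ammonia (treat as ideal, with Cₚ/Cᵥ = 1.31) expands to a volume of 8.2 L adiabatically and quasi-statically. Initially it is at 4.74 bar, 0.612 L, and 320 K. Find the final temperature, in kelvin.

Adiabatic: T₁V₁^(γ−1) = T₂V₂^(γ−1) ⇒ T₂ = T₁ (V₁/V₂)^(γ−1).
T₂ = 320 × (0.612/8.2)^(0.31) = 143.1 K.

T₂ ≈ 143 K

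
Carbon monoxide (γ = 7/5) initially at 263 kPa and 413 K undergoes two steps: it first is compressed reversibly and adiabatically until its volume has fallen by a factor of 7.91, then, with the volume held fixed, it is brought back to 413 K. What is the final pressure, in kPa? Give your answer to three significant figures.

Adiabatic step (PV^γ = const): P₂ = 263×7.91^(7/5) = 4758 kPa; T₂ = 413×7.91^(2/5) = 944.5 K.
Isochoric: P₃ = P₂(T₃/T₂) = 4758 × (413/944.5) = 2080 kPa.

P₃ ≈ 2080 kPa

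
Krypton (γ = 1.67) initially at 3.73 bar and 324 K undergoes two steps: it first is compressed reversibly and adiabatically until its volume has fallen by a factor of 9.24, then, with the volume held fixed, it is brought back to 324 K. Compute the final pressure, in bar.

P₃ ≈ 34.5 bar

Adiabatic step (PV^γ = const): P₂ = 3.73×9.24^(1.67) = 152.9 bar; T₂ = 324×9.24^(0.67) = 1437 K.
Isochoric: P₃ = P₂(T₃/T₂) = 152.9 × (324/1437) = 34.47 bar.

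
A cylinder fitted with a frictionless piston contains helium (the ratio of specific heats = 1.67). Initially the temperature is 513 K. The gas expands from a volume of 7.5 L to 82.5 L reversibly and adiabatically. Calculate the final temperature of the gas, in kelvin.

For a reversible adiabat TV^(γ−1) is constant, so T₂ = T₁ (V₁/V₂)^(γ−1).
T₂ = 513 × (7.5/82.5)^(0.67) = 102.9 K.

T₂ ≈ 103 K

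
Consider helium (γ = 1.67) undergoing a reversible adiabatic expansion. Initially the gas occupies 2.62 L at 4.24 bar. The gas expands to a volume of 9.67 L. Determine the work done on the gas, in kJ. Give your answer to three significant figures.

W ≈ -0.967 kJ

P₂ = P₁(V₁/V₂)^γ = 4.24×(2.62/9.67)^(1.67) = 0.4789 bar.
For a reversible adiabat, W_by_gas = (P₁V₁ − P₂V₂)/(γ−1).
W_by = (424000×0.00262 − 47890×0.00967) / (0.67) = 966.8 J.
W_on_gas = −W_by = -966.8 J.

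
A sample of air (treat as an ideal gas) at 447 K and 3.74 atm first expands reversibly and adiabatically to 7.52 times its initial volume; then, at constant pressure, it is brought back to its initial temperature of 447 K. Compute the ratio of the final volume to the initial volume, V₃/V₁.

V₃/V₁ ≈ 16.9

For a diatomic ideal gas γ = 7/5.
Adiabatic step: V₂/V₁ = 7.52; T₂ = T₁·(1/7.52)^(2/5) = 199.4 K.
Isobaric step: V₃/V₂ = T₃/T₂ = 447/199.4.
V₃/V₁ = (V₂/V₁)(V₃/V₂) = 7.52 × (447/199.4) = 16.85.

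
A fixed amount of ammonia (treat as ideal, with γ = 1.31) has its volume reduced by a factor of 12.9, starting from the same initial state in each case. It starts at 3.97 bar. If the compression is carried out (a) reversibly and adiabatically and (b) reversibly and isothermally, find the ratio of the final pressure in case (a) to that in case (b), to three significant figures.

P_adiabatic / P_isothermal ≈ 2.21

Isothermal: P_b = P₁(V₁/V₂) = 3.97×12.9.
Adiabatic: P_a = P₁(V₁/V₂)^γ = 3.97×12.9^(1.31).
P_a/P_b = (V₁/V₂)^(γ−1) = 12.9^(0.31) = 2.209.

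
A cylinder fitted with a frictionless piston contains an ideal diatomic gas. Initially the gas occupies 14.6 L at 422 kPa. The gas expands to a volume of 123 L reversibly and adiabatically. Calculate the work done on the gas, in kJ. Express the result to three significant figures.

W ≈ -8.84 kJ

γ = 7/5 for a diatomic ideal gas.
P₂ = P₁(V₁/V₂)^γ = 422×(14.6/123)^(7/5) = 21.36 kPa.
For a reversible adiabat, W_by_gas = (P₁V₁ − P₂V₂)/(γ−1).
W_by = (422000×0.0146 − 21360×0.123) / (2/5) = 8836 J.
W_on_gas = −W_by = -8836 J.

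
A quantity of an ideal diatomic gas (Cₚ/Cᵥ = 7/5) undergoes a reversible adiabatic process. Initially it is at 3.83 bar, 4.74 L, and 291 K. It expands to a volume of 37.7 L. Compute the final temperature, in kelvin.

For a reversible adiabat TV^(γ−1) is constant, so T₂ = T₁ (V₁/V₂)^(γ−1).
T₂ = 291 × (4.74/37.7)^(2/5) = 127 K.

T₂ ≈ 127 K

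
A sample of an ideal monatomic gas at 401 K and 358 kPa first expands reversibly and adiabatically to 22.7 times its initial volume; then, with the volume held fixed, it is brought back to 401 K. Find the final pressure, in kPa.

For a monatomic ideal gas γ = 5/3.
Adiabatic step (PV^γ = const): P₂ = 358×(1/22.7)^(5/3) = 1.967 kPa; T₂ = 401×(1/22.7)^(2/3) = 50.02 K.
Isochoric: P₃ = P₂(T₃/T₂) = 1.967 × (401/50.02) = 15.77 kPa.

P₃ ≈ 15.8 kPa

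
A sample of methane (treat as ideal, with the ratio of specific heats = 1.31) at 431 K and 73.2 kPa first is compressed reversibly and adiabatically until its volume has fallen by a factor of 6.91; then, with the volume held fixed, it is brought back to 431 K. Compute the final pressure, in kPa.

P₃ ≈ 506 kPa

Adiabatic step (PV^γ = const): P₂ = 73.2×6.91^(1.31) = 920.9 kPa; T₂ = 431×6.91^(0.31) = 784.7 K.
Isochoric: P₃ = P₂(T₃/T₂) = 920.9 × (431/784.7) = 505.8 kPa.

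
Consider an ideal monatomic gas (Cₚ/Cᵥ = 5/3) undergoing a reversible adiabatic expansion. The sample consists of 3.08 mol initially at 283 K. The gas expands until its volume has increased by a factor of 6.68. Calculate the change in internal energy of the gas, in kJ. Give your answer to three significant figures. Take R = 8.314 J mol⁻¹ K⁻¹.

ΔU ≈ -7.81 kJ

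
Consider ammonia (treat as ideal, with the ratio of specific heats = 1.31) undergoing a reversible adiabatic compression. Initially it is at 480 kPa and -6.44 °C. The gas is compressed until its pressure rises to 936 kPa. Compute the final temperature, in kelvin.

Along an adiabat T P^((1−γ)/γ) is constant, so T₂ = T₁ (P₂/P₁)^((γ−1)/γ).
T₁ = -6.44 °C = 266.7 K.
T₂ = 266.7 × (936/480)^(0.237) = 312.4 K.

T₂ ≈ 312 K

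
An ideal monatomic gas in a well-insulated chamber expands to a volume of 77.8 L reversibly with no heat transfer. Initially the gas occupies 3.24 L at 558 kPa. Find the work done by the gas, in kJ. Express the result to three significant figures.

γ = 5/3 for a monatomic ideal gas.
P₂ = P₁(V₁/V₂)^γ = 558×(3.24/77.8)^(5/3) = 2.792 kPa.
For a reversible adiabat, W_by_gas = (P₁V₁ − P₂V₂)/(γ−1).
W_by = (558000×0.00324 − 2792×0.0778) / (2/3) = 2386 J.

W ≈ 2.39 kJ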